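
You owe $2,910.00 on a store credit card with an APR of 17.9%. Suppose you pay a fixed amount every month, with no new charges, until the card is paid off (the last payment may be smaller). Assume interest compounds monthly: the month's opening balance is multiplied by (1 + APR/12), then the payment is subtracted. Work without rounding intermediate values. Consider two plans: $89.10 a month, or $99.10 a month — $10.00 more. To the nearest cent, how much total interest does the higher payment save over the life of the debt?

$161.66

Monthly rate r = 17.9%/12 = 1.49167% = 0.0149167.
At $89.10/mo: n = ⌈−ln(1 − rB₀/P)/ln(1+r)⌉ = 46 payments (last $9.28); total interest = total paid − $2,910.00 = $1,108.78.
At $99.10/mo: 39 payments (last $91.32); total interest $947.12.
Interest saved = $1,108.78 − $947.12 = $161.66.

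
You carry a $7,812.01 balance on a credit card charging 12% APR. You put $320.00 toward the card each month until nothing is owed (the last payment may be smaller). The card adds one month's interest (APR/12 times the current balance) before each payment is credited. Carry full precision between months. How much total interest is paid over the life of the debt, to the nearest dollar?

$1,189

Monthly rate r = 12%/12 = 1% = 0.01.
Payoff takes n = ⌈−ln(1 − rB₀/P)/ln(1+r)⌉ = ⌈28.128⌉ = 29 payments; the last is $41.03.
Total paid = 28·$320.00 + $41.03 = $9,001.03.
Total interest = total paid − principal = $9,001.03 − $7,812.01 = $1,189.02.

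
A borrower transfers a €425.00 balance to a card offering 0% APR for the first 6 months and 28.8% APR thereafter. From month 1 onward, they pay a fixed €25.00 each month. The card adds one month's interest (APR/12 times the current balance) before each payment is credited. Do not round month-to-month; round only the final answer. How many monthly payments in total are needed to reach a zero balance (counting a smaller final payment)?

Promo months 1–6 at r₀ = 0%/12 = 0; months 7+ at r₁ = 28.8%/12 = 0.024.
After month 6 (no interest yet): B = €425.00 − 6·€25.00 = €275.00.
Then at r₁ with €25.00/mo: n₂ = −ln(1 − r₁·B/P)/ln(1+r₁) ≈ 12.92 → 13 more payments.

19 months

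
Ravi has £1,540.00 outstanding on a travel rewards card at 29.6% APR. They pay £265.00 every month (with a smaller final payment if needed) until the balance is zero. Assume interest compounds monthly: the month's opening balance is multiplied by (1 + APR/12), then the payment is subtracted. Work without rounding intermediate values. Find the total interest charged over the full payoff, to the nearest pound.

Monthly rate r = 29.6%/12 = 2.46667% = 0.0246667.
Payoff takes n = ⌈−ln(1 − rB₀/P)/ln(1+r)⌉ = ⌈6.350⌉ = 7 payments; the last is £93.36.
Total paid = 6·£265.00 + £93.36 = £1,683.36.
Total interest = total paid − principal = £1,683.36 − £1,540.00 = £143.36.

£143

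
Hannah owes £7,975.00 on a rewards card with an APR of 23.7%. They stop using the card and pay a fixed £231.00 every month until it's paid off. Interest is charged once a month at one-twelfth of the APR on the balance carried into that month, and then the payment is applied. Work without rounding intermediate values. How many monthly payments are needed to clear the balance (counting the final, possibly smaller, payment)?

59 months

Monthly rate r = 23.7%/12 = 1.975% = 0.01975.
Recurrence: B ← B·(1+r) − £231.00.
Month 1: interest £157.51; balance after payment £7,901.51.
Month 2: interest £156.05; balance after payment £7,826.56.
Closed form: n = −ln(1 − rB₀/P)/ln(1+r) = −ln(0.31815)/ln(1.01975) ≈ 58.556, so the balance reaches zero during payment 59.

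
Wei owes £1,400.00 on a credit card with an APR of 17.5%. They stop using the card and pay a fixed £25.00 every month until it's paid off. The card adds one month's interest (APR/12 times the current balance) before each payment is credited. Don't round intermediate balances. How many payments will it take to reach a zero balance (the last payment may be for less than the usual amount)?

118 months

Monthly rate r = 17.5%/12 = 1.45833% = 0.0145833.
Recurrence: B ← B·(1+r) − £25.00.
Month 1: interest £20.42; balance after payment £1,395.42.
Month 2: interest £20.35; balance after payment £1,390.77.
Closed form: n = −ln(1 − rB₀/P)/ln(1+r) = −ln(0.18333)/ln(1.01458) ≈ 117.174, so the balance reaches zero during payment 118.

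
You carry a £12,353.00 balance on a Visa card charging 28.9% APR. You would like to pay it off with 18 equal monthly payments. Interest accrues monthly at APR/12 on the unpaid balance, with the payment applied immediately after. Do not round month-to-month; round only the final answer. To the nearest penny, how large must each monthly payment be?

£853.85

Monthly rate r = 28.9%/12 = 2.40833% = 0.0240833.
Level-payment amortization: P = B₀·r / (1 − (1+r)^(−n)) = 12353.00·0.0240833 / (1 − 1.02408^(−18)).
Denominator 1 − (1+r)^(−18) = 0.34842467.
P = 297.501 / 0.34842467 ≈ 853.85.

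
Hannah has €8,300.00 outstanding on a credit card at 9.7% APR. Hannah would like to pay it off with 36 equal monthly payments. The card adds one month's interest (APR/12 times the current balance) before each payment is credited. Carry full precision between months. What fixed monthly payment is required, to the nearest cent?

€266.65

Monthly rate r = 9.7%/12 = 0.808333% = 0.00808333.
Level-payment amortization: P = B₀·r / (1 − (1+r)^(−n)) = 8300.00·0.00808333 / (1 − 1.00808^(−36)).
Denominator 1 − (1+r)^(−36) = 0.251609348.
P = 67.0917 / 0.251609348 ≈ 266.65.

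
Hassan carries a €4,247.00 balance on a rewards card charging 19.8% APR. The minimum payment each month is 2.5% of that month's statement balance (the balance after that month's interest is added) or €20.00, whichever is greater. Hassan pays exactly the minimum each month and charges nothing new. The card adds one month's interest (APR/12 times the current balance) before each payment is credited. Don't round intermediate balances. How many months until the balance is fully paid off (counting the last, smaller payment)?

253 months

Monthly rate r = 19.8%/12 = 1.65% = 0.0165.
While 2.5% of the post-interest balance exceeds €20.00, each month B ← (B·(1+r))·(1 − 0.025), i.e. B shrinks by the factor (1+r)·0.975 = 0.99109.
This holds for months 1–189. Entering month 190 the balance is €782.08; 2.5% of the post-interest balance is now below €20.00, so the flat €20.00 minimum applies from here.
From month 190 a fixed €20.00 at rate r clears €782.08 in 64 more payments. Total: 189 + 64 = 253 months.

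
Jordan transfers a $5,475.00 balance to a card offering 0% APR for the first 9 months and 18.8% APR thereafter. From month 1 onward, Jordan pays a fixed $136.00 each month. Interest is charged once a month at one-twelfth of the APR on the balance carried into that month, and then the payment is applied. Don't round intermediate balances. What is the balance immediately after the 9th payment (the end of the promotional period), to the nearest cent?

$4,251.00

Promo months 1–9 at r₀ = 0%/12 = 0; months 10+ at r₁ = 18.8%/12 = 0.0156667.
After month 9 (no interest yet): B = $5,475.00 − 9·$136.00 = $4,251.00.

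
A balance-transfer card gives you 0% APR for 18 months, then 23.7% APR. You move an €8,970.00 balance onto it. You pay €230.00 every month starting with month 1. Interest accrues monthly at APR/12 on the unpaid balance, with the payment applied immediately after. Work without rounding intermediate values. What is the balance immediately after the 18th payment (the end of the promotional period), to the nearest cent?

Promo months 1–18 at r₀ = 0%/12 = 0; months 19+ at r₁ = 23.7%/12 = 0.01975.
After month 18 (no interest yet): B = €8,970.00 − 18·€230.00 = €4,830.00.

€4,830.00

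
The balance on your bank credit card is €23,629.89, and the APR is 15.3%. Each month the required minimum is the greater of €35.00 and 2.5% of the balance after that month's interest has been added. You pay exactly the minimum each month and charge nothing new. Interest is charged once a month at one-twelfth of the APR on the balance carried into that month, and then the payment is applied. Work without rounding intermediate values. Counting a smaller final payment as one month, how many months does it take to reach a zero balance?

Monthly rate r = 15.3%/12 = 1.275% = 0.01275.
While 2.5% of the post-interest balance exceeds €35.00, each month B ← (B·(1+r))·(1 − 0.025), i.e. B shrinks by the factor (1+r)·0.975 = 0.98743.
This holds for months 1–225. Entering month 226 the balance is €1,372.48; 2.5% of the post-interest balance is now below €35.00, so the flat €35.00 minimum applies from here.
From month 226 a fixed €35.00 at rate r clears €1,372.48 in 55 more payments. Total: 225 + 55 = 280 months.

280 months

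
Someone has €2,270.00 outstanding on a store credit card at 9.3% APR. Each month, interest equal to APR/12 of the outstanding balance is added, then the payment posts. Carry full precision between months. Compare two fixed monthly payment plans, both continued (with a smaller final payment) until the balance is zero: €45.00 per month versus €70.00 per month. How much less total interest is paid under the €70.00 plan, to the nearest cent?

Monthly rate r = 9.3%/12 = 0.775% = 0.00775.
At €45.00/mo: n = ⌈−ln(1 − rB₀/P)/ln(1+r)⌉ = 65 payments (last €10.28); total interest = total paid − €2,270.00 = €620.28.
At €70.00/mo: 38 payments (last €34.53); total interest €354.53.
Interest saved = €620.28 − €354.53 = €265.75.

€265.75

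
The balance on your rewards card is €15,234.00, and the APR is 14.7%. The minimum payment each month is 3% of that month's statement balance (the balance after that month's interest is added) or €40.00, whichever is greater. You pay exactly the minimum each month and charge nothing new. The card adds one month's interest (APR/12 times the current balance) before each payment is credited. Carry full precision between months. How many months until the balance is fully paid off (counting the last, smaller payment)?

Monthly rate r = 14.7%/12 = 1.225% = 0.01225.
While 3% of the post-interest balance exceeds €40.00, each month B ← (B·(1+r))·(1 − 0.03), i.e. B shrinks by the factor (1+r)·0.97 = 0.98188.
This holds for months 1–134. Entering month 135 the balance is €1,314.59; 3% of the post-interest balance is now below €40.00, so the flat €40.00 minimum applies from here.
From month 135 a fixed €40.00 at rate r clears €1,314.59 in 43 more payments. Total: 134 + 43 = 177 months.

177 months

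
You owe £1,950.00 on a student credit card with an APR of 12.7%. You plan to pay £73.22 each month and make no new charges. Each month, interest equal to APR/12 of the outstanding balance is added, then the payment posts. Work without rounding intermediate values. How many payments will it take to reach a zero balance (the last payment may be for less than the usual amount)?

32 months

Monthly rate r = 12.7%/12 = 1.05833% = 0.0105833.
Recurrence: B ← B·(1+r) − £73.22.
Month 1: interest £20.64; balance after payment £1,897.42.
Month 2: interest £20.08; balance after payment £1,844.28.
Closed form: n = −ln(1 − rB₀/P)/ln(1+r) = −ln(0.71814)/ln(1.01058) ≈ 31.449, so the balance reaches zero during payment 32.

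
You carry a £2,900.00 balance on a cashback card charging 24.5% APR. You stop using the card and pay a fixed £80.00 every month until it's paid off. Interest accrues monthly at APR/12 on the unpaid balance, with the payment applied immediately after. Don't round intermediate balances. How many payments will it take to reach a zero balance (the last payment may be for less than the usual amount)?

Monthly rate r = 24.5%/12 = 2.04167% = 0.0204167.
Recurrence: B ← B·(1+r) − £80.00.
Month 1: interest £59.21; balance after payment £2,879.21.
Month 2: interest £58.78; balance after payment £2,857.99.
Closed form: n = −ln(1 − rB₀/P)/ln(1+r) = −ln(0.2599)/ln(1.02042) ≈ 66.670, so the balance reaches zero during payment 67.

67 payments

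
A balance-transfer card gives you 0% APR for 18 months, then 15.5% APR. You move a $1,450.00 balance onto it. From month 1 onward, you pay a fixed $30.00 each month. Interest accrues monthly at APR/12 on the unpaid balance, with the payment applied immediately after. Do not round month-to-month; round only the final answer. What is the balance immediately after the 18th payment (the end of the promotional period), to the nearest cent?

$910.00

Promo months 1–18 at r₀ = 0%/12 = 0; months 19+ at r₁ = 15.5%/12 = 0.0129167.
After month 18 (no interest yet): B = $1,450.00 − 18·$30.00 = $910.00.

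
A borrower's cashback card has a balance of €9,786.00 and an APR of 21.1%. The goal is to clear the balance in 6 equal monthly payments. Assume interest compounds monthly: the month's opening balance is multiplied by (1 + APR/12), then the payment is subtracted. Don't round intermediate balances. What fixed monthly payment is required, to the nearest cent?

€1,732.83

Monthly rate r = 21.1%/12 = 1.75833% = 0.0175833.
Level-payment amortization: P = B₀·r / (1 − (1+r)^(−n)) = 9786.00·0.0175833 / (1 − 1.01758^(−6)).
Denominator 1 − (1+r)^(−6) = 0.0993001533.
P = 172.071 / 0.0993001533 ≈ 1732.83.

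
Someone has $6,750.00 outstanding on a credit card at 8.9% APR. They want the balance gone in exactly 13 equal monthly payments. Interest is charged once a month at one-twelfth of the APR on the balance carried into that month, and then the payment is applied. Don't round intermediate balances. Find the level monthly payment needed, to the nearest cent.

$546.59

Monthly rate r = 8.9%/12 = 0.741667% = 0.00741667.
Level-payment amortization: P = B₀·r / (1 − (1+r)^(−n)) = 6750.00·0.00741667 / (1 − 1.00742^(−13)).
Denominator 1 − (1+r)^(−13) = 0.0915912892.
P = 50.0625 / 0.0915912892 ≈ 546.59.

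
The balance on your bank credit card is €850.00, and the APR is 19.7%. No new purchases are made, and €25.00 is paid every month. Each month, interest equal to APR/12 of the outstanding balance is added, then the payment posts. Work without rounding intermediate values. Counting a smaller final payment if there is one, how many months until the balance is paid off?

51 months

Monthly rate r = 19.7%/12 = 1.64167% = 0.0164167.
Recurrence: B ← B·(1+r) − €25.00.
Month 1: interest €13.95; balance after payment €838.95.
Month 2: interest €13.77; balance after payment €827.73.
Closed form: n = −ln(1 − rB₀/P)/ln(1+r) = −ln(0.44183)/ln(1.01642) ≈ 50.163, so the balance reaches zero during payment 51.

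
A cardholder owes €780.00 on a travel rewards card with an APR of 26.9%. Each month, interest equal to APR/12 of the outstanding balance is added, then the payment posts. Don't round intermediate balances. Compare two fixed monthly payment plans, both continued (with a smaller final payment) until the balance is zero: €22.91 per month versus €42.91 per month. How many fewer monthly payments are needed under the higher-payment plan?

41 fewer payments

Monthly rate r = 26.9%/12 = 2.24167% = 0.0224167.
At €22.91/mo: n = ⌈−ln(1 − rB₀/P)/ln(1+r)⌉ = 65 payments (last €22.46); total interest = total paid − €780.00 = €708.70.
At €42.91/mo: 24 payments (last €26.21); total interest €233.14.
Payments saved = 65 − 24 = 41.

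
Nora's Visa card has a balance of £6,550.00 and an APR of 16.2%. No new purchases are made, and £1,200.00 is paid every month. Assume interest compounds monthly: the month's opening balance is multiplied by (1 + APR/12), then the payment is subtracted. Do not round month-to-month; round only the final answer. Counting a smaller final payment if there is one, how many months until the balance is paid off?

6 payments

Monthly rate r = 16.2%/12 = 1.35% = 0.0135.
Recurrence: B ← B·(1+r) − £1,200.00.
Month 1: interest £88.42; balance after payment £5,438.43.
Month 2: interest £73.42; balance after payment £4,311.84.
Month 3: interest £58.21; balance after payment £3,170.05.
Month 4: interest £42.80; balance after payment £2,012.85.
Month 5: interest £27.17; balance after payment £840.02.
Month 6: interest £11.34; balance after payment £0.00.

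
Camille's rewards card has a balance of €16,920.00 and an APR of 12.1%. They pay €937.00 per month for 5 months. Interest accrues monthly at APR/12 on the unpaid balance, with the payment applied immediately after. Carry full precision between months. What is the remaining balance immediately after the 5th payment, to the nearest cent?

Monthly rate r = 12.1%/12 = 1.00833% = 0.0100833.
Each month: B ← B·(1+r) − €937.00.
Month 1: interest €170.61; balance after payment €16,153.61.
Month 2: interest €162.88; balance after payment €15,379.49.
Month 3: interest €155.08; balance after payment €14,597.57.
Month 4: interest €147.19; balance after payment €13,807.76.
Month 5: interest €139.23; balance after payment €13,009.99.

€13,009.99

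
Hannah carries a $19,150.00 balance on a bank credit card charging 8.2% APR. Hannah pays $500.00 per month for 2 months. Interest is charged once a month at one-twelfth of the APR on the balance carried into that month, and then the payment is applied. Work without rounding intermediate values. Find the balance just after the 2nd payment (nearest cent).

Monthly rate r = 8.2%/12 = 0.683333% = 0.00683333.
Each month: B ← B·(1+r) − $500.00.
Month 1: interest $130.86; balance after payment $18,780.86.
Month 2: interest $128.34; balance after payment $18,409.19.

$18,409.19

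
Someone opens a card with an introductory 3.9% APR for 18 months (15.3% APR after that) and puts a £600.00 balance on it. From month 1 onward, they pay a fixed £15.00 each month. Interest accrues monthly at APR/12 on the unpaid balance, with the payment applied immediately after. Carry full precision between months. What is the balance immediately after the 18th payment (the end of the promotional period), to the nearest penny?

Promo months 1–18 at r₀ = 3.9%/12 = 0.00325; months 19+ at r₁ = 15.3%/12 = 0.01275.
After month 18: iterate B ← B·(1+r₀) − £15.00 for 18 months → £358.50.

£358.50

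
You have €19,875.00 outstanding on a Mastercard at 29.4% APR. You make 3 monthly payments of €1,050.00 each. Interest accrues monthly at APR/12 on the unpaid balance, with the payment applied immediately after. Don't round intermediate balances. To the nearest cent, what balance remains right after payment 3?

Monthly rate r = 29.4%/12 = 2.45% = 0.0245.
Each month: B ← B·(1+r) − €1,050.00.
Month 1: interest €486.94; balance after payment €19,311.94.
Month 2: interest €473.14; balance after payment €18,735.08.
Month 3: interest €459.01; balance after payment €18,144.09.

€18,144.09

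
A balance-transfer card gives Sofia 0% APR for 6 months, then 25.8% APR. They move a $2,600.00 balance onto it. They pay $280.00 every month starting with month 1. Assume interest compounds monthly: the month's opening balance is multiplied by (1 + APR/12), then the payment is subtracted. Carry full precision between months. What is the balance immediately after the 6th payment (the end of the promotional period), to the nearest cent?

Promo months 1–6 at r₀ = 0%/12 = 0; months 7+ at r₁ = 25.8%/12 = 0.0215.
After month 6 (no interest yet): B = $2,600.00 − 6·$280.00 = $920.00.

$920.00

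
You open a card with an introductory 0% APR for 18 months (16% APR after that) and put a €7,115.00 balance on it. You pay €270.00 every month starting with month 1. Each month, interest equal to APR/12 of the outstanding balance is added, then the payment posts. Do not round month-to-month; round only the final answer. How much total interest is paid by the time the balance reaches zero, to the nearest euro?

€152

Promo months 1–18 at r₀ = 0%/12 = 0; months 19+ at r₁ = 16%/12 = 0.0133333.
After month 18 (no interest yet): B = €7,115.00 − 18·€270.00 = €2,255.00.
Then at r₁ with €270.00/mo: n₂ = −ln(1 − r₁·B/P)/ln(1+r₁) ≈ 8.91 → 9 more payments.
Total paid = 26·€270.00 + €246.78 = €7,266.78; interest = €7,266.78 − €7,115.00 = €151.78.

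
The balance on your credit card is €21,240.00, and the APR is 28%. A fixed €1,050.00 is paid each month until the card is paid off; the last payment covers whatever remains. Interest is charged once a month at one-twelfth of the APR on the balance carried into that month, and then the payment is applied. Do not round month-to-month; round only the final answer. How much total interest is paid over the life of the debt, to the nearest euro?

Monthly rate r = 28%/12 = 2.33333% = 0.0233333.
Payoff takes n = ⌈−ln(1 − rB₀/P)/ln(1+r)⌉ = ⌈27.689⌉ = 28 payments; the last is €726.25.
Total paid = 27·€1,050.00 + €726.25 = €29,076.25.
Total interest = total paid − principal = €29,076.25 − €21,240.00 = €7,836.25.

€7,836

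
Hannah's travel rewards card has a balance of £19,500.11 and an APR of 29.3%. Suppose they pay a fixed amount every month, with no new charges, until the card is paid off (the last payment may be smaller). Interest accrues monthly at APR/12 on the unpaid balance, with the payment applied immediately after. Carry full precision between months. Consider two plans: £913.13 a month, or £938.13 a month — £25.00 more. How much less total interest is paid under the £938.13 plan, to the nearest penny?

£349.43

Monthly rate r = 29.3%/12 = 2.44167% = 0.0244167.
At £913.13/mo: n = ⌈−ln(1 − rB₀/P)/ln(1+r)⌉ = 31 payments (last £503.87); total interest = total paid − £19,500.11 = £8,397.66.
At £938.13/mo: 30 payments (last £342.57); total interest £8,048.23.
Interest saved = £8,397.66 − £8,048.23 = £349.43.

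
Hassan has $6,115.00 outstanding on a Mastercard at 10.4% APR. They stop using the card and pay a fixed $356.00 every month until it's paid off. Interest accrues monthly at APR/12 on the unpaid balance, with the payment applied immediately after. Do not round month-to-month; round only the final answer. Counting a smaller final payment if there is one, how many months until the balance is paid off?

Monthly rate r = 10.4%/12 = 0.866667% = 0.00866667.
Recurrence: B ← B·(1+r) − $356.00.
Month 1: interest $53.00; balance after payment $5,812.00.
Month 2: interest $50.37; balance after payment $5,506.37.
Closed form: n = −ln(1 − rB₀/P)/ln(1+r) = −ln(0.85113)/ln(1.00867) ≈ 18.679, so the balance reaches zero during payment 19.

19 payments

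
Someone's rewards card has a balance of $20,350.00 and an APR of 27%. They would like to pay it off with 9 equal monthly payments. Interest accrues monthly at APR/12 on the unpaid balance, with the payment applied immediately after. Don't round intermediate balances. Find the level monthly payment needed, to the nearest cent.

Monthly rate r = 27%/12 = 2.25% = 0.0225.
Level-payment amortization: P = B₀·r / (1 − (1+r)^(−n)) = 20350.00·0.0225 / (1 − 1.0225^(−9)).
Denominator 1 − (1+r)^(−9) = 0.18147839.
P = 457.875 / 0.18147839 ≈ 2523.03.

$2,523.03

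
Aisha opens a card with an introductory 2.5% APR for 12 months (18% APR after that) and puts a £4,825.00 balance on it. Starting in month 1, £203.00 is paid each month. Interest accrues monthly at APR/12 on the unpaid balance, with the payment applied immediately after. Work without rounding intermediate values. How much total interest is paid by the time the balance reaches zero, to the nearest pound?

Promo months 1–12 at r₀ = 2.5%/12 = 0.00208333; months 13+ at r₁ = 18%/12 = 0.015.
After month 12: iterate B ← B·(1+r₀) − £203.00 for 12 months → £2,482.91.
Then at r₁ with £203.00/mo: n₂ = −ln(1 − r₁·B/P)/ln(1+r₁) ≈ 13.61 → 14 more payments.
Total paid = 25·£203.00 + £124.91 = £5,199.91; interest = £5,199.91 − £4,825.00 = £374.91.

£375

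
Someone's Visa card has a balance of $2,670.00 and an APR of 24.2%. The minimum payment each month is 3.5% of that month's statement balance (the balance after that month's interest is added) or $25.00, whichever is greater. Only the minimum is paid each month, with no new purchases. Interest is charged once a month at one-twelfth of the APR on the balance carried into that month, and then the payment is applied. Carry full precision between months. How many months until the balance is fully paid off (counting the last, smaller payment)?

128 months

Monthly rate r = 24.2%/12 = 2.01667% = 0.0201667.
While 3.5% of the post-interest balance exceeds $25.00, each month B ← (B·(1+r))·(1 − 0.035), i.e. B shrinks by the factor (1+r)·0.965 = 0.98446.
This holds for months 1–86. Entering month 87 the balance is $694.35; 3.5% of the post-interest balance is now below $25.00, so the flat $25.00 minimum applies from here.
From month 87 a fixed $25.00 at rate r clears $694.35 in 42 more payments. Total: 86 + 42 = 128 months.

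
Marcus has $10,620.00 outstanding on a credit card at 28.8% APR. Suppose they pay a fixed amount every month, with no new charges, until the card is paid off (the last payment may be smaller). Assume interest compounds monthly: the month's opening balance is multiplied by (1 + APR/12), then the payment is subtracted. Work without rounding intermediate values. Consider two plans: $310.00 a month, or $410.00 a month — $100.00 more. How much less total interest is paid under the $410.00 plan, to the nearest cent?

$5,772.20

Monthly rate r = 28.8%/12 = 2.4% = 0.024.
At $310.00/mo: n = ⌈−ln(1 − rB₀/P)/ln(1+r)⌉ = 73 payments (last $255.03); total interest = total paid − $10,620.00 = $11,955.03.
At $410.00/mo: 41 payments (last $402.83); total interest $6,182.83.
Interest saved = $11,955.03 − $6,182.83 = $5,772.20.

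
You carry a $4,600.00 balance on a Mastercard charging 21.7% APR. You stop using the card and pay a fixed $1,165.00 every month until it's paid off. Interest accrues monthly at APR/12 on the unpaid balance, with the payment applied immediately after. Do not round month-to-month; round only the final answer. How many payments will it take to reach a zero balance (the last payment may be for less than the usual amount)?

Monthly rate r = 21.7%/12 = 1.80833% = 0.0180833.
Recurrence: B ← B·(1+r) − $1,165.00.
Month 1: interest $83.18; balance after payment $3,518.18.
Month 2: interest $63.62; balance after payment $2,416.80.
Month 3: interest $43.70; balance after payment $1,295.51.
Month 4: interest $23.43; balance after payment $153.93.
Month 5: interest $2.78; balance after payment $0.00.

5 payments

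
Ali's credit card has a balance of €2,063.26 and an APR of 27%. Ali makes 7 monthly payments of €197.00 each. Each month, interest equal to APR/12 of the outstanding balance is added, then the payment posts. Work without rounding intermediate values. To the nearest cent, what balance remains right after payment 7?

Monthly rate r = 27%/12 = 2.25% = 0.0225.
Each month: B ← B·(1+r) − €197.00.
Month 1: interest €46.42; balance after payment €1,912.68.
Month 2: interest €43.04; balance after payment €1,758.72.
Month 3: interest €39.57; balance after payment €1,601.29.
Month 4: interest €36.03; balance after payment €1,440.32.
Month 5: interest €32.41; balance after payment €1,275.73.
Month 6: interest €28.70; balance after payment €1,107.43.
Month 7: interest €24.92; balance after payment €935.35.

€935.35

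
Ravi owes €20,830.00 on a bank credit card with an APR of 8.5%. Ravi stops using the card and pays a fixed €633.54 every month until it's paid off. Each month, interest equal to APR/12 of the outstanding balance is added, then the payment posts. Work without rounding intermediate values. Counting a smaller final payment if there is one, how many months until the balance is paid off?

38 months

Monthly rate r = 8.5%/12 = 0.708333% = 0.00708333.
Recurrence: B ← B·(1+r) − €633.54.
Month 1: interest €147.55; balance after payment €20,344.01.
Month 2: interest €144.10; balance after payment €19,854.57.
Closed form: n = −ln(1 − rB₀/P)/ln(1+r) = −ln(0.76711)/ln(1.00708) ≈ 37.562, so the balance reaches zero during payment 38.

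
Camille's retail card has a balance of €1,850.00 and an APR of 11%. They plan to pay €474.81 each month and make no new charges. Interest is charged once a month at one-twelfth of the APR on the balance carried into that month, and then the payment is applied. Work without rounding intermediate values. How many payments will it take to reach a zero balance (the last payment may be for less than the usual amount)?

4 payments

Monthly rate r = 11%/12 = 0.916667% = 0.00916667.
Recurrence: B ← B·(1+r) − €474.81.
Month 1: interest €16.96; balance after payment €1,392.15.
Month 2: interest €12.76; balance after payment €930.10.
Month 3: interest €8.53; balance after payment €463.82.
Month 4: interest €4.25; balance after payment €0.00.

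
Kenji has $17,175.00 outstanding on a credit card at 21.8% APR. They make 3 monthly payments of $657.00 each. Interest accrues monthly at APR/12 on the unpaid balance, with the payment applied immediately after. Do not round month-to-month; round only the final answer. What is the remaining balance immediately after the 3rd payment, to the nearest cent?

$16,121.12

Monthly rate r = 21.8%/12 = 1.81667% = 0.0181667.
Each month: B ← B·(1+r) − $657.00.
Month 1: interest $312.01; balance after payment $16,830.01.
Month 2: interest $305.75; balance after payment $16,478.76.
Month 3: interest $299.36; balance after payment $16,121.12.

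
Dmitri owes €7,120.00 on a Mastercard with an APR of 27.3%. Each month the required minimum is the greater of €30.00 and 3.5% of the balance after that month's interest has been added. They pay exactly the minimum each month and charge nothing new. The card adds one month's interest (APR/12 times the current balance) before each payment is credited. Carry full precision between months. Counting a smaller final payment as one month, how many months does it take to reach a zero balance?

208 months

Monthly rate r = 27.3%/12 = 2.275% = 0.02275.
While 3.5% of the post-interest balance exceeds €30.00, each month B ← (B·(1+r))·(1 − 0.035), i.e. B shrinks by the factor (1+r)·0.965 = 0.98695.
This holds for months 1–163. Entering month 164 the balance is €837.26; 3.5% of the post-interest balance is now below €30.00, so the flat €30.00 minimum applies from here.
From month 164 a fixed €30.00 at rate r clears €837.26 in 45 more payments. Total: 163 + 45 = 208 months.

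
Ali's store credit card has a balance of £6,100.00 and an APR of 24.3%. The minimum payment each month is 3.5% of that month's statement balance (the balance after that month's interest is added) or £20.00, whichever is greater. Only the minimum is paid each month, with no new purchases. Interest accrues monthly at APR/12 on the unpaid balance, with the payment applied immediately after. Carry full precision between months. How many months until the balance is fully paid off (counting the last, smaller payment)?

Monthly rate r = 24.3%/12 = 2.025% = 0.02025.
While 3.5% of the post-interest balance exceeds £20.00, each month B ← (B·(1+r))·(1 − 0.035), i.e. B shrinks by the factor (1+r)·0.965 = 0.98454.
This holds for months 1–154. Entering month 155 the balance is £553.80; 3.5% of the post-interest balance is now below £20.00, so the flat £20.00 minimum applies from here.
From month 155 a fixed £20.00 at rate r clears £553.80 in 42 more payments. Total: 154 + 42 = 196 months.

196 months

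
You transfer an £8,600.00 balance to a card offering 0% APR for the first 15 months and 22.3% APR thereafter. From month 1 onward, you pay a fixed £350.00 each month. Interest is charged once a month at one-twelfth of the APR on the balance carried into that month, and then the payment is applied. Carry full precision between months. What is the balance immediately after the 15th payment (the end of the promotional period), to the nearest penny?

Promo months 1–15 at r₀ = 0%/12 = 0; months 16+ at r₁ = 22.3%/12 = 0.0185833.
After month 15 (no interest yet): B = £8,600.00 − 15·£350.00 = £3,350.00.

£3,350.00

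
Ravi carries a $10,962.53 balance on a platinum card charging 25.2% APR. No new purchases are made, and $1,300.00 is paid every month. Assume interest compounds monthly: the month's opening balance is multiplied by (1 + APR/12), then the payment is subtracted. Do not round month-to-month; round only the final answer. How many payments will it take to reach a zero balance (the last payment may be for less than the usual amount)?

Monthly rate r = 25.2%/12 = 2.1% = 0.021.
Recurrence: B ← B·(1+r) − $1,300.00.
Month 1: interest $230.21; balance after payment $9,892.74.
Month 2: interest $207.75; balance after payment $8,800.49.
Closed form: n = −ln(1 − rB₀/P)/ln(1+r) = −ln(0.82291)/ln(1.021) ≈ 9.378, so the balance reaches zero during payment 10.

10 months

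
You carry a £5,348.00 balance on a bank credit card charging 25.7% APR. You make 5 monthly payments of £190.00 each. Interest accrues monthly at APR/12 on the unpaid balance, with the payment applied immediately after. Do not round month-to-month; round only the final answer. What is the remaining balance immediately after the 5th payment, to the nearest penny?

Monthly rate r = 25.7%/12 = 2.14167% = 0.0214167.
Each month: B ← B·(1+r) − £190.00.
Month 1: interest £114.54; balance after payment £5,272.54.
Month 2: interest £112.92; balance after payment £5,195.46.
Month 3: interest £111.27; balance after payment £5,116.73.
Month 4: interest £109.58; balance after payment £5,036.31.
Month 5: interest £107.86; balance after payment £4,954.17.

£4,954.17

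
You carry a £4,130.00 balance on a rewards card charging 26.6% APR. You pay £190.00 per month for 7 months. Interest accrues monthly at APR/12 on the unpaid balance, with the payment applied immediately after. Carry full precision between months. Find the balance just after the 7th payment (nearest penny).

£3,393.28

Monthly rate r = 26.6%/12 = 2.21667% = 0.0221667.
Each month: B ← B·(1+r) − £190.00.
Month 1: interest £91.55; balance after payment £4,031.55.
Month 2: interest £89.37; balance after payment £3,930.91.
Month 3: interest £87.14; balance after payment £3,828.05.
Month 4: interest £84.86; balance after payment £3,722.90.
Month 5: interest £82.52; balance after payment £3,615.43.
Month 6: interest £80.14; balance after payment £3,505.57.
Month 7: interest £77.71; balance after payment £3,393.28.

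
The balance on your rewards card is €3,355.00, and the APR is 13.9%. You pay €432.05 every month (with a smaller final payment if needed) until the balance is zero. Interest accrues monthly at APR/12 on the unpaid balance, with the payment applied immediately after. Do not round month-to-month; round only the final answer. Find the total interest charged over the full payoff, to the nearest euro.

€181

Monthly rate r = 13.9%/12 = 1.15833% = 0.0115833.
Payoff takes n = ⌈−ln(1 − rB₀/P)/ln(1+r)⌉ = ⌈8.184⌉ = 9 payments; the last is €79.89.
Total paid = 8·€432.05 + €79.89 = €3,536.29.
Total interest = total paid − principal = €3,536.29 − €3,355.00 = €181.29.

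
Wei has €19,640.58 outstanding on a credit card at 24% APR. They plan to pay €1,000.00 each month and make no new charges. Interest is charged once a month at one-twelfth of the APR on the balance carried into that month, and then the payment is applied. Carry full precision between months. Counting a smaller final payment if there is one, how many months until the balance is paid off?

26 months

Monthly rate r = 24%/12 = 2% = 0.02.
Recurrence: B ← B·(1+r) − €1,000.00.
Month 1: interest €392.81; balance after payment €19,033.39.
Month 2: interest €380.67; balance after payment €18,414.06.
Closed form: n = −ln(1 − rB₀/P)/ln(1+r) = −ln(0.60719)/ln(1.02) ≈ 25.194, so the balance reaches zero during payment 26.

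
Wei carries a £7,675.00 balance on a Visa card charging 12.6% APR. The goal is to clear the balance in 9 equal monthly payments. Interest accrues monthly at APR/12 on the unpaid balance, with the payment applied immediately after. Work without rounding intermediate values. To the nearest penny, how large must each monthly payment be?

£898.17

Monthly rate r = 12.6%/12 = 1.05% = 0.0105.
Level-payment amortization: P = B₀·r / (1 − (1+r)^(−n)) = 7675.00·0.0105 / (1 − 1.0105^(−9)).
Denominator 1 − (1+r)^(−9) = 0.0897239017.
P = 80.5875 / 0.0897239017 ≈ 898.17.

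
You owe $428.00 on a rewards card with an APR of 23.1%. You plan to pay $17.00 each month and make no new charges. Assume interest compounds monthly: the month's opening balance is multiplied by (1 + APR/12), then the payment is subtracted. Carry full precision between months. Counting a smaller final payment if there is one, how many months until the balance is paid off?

35 payments

Monthly rate r = 23.1%/12 = 1.925% = 0.01925.
Recurrence: B ← B·(1+r) − $17.00.
Month 1: interest $8.24; balance after payment $419.24.
Month 2: interest $8.07; balance after payment $410.31.
Closed form: n = −ln(1 − rB₀/P)/ln(1+r) = −ln(0.51535)/ln(1.01925) ≈ 34.767, so the balance reaches zero during payment 35.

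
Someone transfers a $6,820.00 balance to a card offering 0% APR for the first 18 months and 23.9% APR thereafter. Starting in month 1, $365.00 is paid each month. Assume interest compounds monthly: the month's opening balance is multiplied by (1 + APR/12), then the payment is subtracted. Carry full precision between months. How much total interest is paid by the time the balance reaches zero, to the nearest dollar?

$5

Promo months 1–18 at r₀ = 0%/12 = 0; months 19+ at r₁ = 23.9%/12 = 0.0199167.
After month 18 (no interest yet): B = $6,820.00 − 18·$365.00 = $250.00.
Then at r₁ with $365.00/mo: n₂ = −ln(1 − r₁·B/P)/ln(1+r₁) ≈ 0.70 → 1 more payments.
Total paid = 18·$365.00 + $254.98 = $6,824.98; interest = $6,824.98 − $6,820.00 = $4.98.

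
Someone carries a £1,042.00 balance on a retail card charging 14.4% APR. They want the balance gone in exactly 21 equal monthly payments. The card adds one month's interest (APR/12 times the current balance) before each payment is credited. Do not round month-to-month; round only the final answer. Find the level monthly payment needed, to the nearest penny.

£56.43

Monthly rate r = 14.4%/12 = 1.2% = 0.012.
Level-payment amortization: P = B₀·r / (1 − (1+r)^(−n)) = 1042.00·0.012 / (1 − 1.012^(−21)).
Denominator 1 − (1+r)^(−21) = 0.221588511.
P = 12.504 / 0.221588511 ≈ 56.43.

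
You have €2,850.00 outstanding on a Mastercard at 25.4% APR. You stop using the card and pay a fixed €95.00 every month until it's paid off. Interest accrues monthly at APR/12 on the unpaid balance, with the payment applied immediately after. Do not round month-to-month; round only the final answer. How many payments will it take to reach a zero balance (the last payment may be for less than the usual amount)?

49 months

Monthly rate r = 25.4%/12 = 2.11667% = 0.0211667.
Recurrence: B ← B·(1+r) − €95.00.
Month 1: interest €60.33; balance after payment €2,815.32.
Month 2: interest €59.59; balance after payment €2,779.92.
Closed form: n = −ln(1 − rB₀/P)/ln(1+r) = −ln(0.365)/ln(1.02117) ≈ 48.118, so the balance reaches zero during payment 49.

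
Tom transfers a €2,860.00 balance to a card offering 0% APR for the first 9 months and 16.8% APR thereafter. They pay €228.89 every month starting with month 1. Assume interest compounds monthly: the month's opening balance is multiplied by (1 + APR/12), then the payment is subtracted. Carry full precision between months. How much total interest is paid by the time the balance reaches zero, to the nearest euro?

Promo months 1–9 at r₀ = 0%/12 = 0; months 10+ at r₁ = 16.8%/12 = 0.014.
After month 9 (no interest yet): B = €2,860.00 − 9·€228.89 = €799.99.
Then at r₁ with €228.89/mo: n₂ = −ln(1 − r₁·B/P)/ln(1+r₁) ≈ 3.61 → 4 more payments.
Total paid = 12·€228.89 + €139.66 = €2,886.34; interest = €2,886.34 − €2,860.00 = €26.34.

€26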